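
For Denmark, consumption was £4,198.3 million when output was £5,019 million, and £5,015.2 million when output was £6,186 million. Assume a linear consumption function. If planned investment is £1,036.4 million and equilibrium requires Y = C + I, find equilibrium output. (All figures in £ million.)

Y = 5738

MPC = (5015.2 − 4198.3)/(6186 − 5019) = 816.9/1167 = 0.7
a = 4198.3 − 0.7(5019) = 685
Equilibrium: Y = 685 + 0.7Y + 1036.4
0.3Y = 1721.4, so Y = 1721.4/0.3 = 5738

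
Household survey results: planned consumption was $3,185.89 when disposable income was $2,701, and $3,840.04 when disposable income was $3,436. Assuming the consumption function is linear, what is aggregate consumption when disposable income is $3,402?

MPC = (3840.04 − 3185.89)/(3436 − 2701) = 654.15/735 = 0.89
a = 3185.89 − 0.89(2701) = 3185.89 − 2403.89 = 782
C = 782 + 0.89(3402) = 782 + 3027.78 = 3809.78

C = 3809.78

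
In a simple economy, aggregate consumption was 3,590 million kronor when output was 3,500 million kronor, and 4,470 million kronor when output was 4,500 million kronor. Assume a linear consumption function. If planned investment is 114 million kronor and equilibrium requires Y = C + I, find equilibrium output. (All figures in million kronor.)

Y = 5200

MPC = (4470 − 3590)/(4500 − 3500) = 880/1000 = 0.88
a = 3590 − 0.88(3500) = 510
Equilibrium: Y = 510 + 0.88Y + 114
0.12Y = 624, so Y = 624/0.12 = 5200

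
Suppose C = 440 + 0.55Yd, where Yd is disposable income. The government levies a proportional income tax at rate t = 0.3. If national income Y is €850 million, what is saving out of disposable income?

Yd = (1 − 0.3)(850) = 0.7(850) = 595
C = 440 + 0.55(595) = 440 + 327.25 = 767.25
S = Yd − C = 595 − 767.25 = -172.25

S = -172.25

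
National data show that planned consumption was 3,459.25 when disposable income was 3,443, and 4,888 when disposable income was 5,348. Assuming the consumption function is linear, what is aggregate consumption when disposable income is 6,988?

MPC = (4888 − 3459.25)/(5348 − 3443) = 1428.75/1905 = 0.75
a = 3459.25 − 0.75(3443) = 3459.25 − 2582.25 = 877
C = 877 + 0.75(6988) = 877 + 5241 = 6118

C = 6118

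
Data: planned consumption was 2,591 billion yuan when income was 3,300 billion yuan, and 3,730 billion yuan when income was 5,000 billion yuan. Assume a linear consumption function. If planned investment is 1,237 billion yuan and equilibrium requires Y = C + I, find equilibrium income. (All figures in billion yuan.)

Y = 4900

MPC = (3730 − 2591)/(5000 − 3300) = 1139/1700 = 0.67
a = 2591 − 0.67(3300) = 380
Equilibrium: Y = 380 + 0.67Y + 1237
0.33Y = 1617, so Y = 1617/0.33 = 4900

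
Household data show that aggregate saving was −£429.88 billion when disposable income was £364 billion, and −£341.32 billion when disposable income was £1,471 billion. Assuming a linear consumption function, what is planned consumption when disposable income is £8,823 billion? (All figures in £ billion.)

MPS = ΔS/ΔY = (-341.32 − (-429.88))/(1471 − 364) = 88.56/1107 = 0.08
MPC = 1 − MPS = 0.92
Autonomous saving = -429.88 − 0.08(364) = -459, so a = 459
C = 459 + 0.92(8823) = 459 + 8117.16 = 8576.16

C = 8576.16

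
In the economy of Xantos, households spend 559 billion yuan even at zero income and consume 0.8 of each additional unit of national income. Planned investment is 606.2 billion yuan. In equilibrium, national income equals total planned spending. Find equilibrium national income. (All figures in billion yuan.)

Y = 5826

Y = C + I = 559 + 0.8Y + 606.2
Y − 0.8Y = 1165.2
0.2Y = 1165.2, so Y = 1165.2/0.2 = 5826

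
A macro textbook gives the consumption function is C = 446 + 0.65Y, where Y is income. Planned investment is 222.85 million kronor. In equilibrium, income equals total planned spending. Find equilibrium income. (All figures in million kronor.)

Y = 1911

Y = C + I = 446 + 0.65Y + 222.85
Y − 0.65Y = 668.85
0.35Y = 668.85, so Y = 668.85/0.35 = 1911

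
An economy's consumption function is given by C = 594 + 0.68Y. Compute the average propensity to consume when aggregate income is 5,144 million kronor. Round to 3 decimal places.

APC = 0.795

C = 594 + 0.68(5144) = 4091.92
APC = C/Y = 4091.92/5144 = 0.795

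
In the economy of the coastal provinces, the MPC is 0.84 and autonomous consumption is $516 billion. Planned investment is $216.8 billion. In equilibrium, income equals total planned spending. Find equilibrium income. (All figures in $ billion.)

Y = C + I = 516 + 0.84Y + 216.8
Y − 0.84Y = 732.8
0.16Y = 732.8, so Y = 732.8/0.16 = 4580

Y = 4580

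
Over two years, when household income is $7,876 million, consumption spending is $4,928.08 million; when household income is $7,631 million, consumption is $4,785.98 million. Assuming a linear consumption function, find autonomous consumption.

MPC = ΔC/ΔY = (4928.08 − 4785.98)/(7876 − 7631) = 142.1/245 = 0.58
a = C − MPC·Y = 4785.98 − 0.58(7631) = 4785.98 − 4425.98 = 360

a = 360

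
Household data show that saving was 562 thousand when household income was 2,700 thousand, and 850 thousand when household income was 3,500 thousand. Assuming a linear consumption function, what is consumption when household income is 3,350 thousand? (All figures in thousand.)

C = 2554

MPS = ΔS/ΔY = (850 − 562)/(3500 − 2700) = 288/800 = 0.36
MPC = 1 − MPS = 0.64
Autonomous saving = 562 − 0.36(2700) = -410, so a = 410
C = 410 + 0.64(3350) = 410 + 2144 = 2554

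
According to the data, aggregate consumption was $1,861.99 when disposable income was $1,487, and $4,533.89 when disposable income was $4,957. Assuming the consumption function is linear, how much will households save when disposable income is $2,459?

MPC = (4533.89 − 1861.99)/(4957 − 1487) = 2671.9/3470 = 0.77
a = 1861.99 − 0.77(1487) = 1861.99 − 1144.99 = 717
C = 717 + 0.77(2459) = 2610.43
S = 2459 − 2610.43 = -151.43

S = -151.43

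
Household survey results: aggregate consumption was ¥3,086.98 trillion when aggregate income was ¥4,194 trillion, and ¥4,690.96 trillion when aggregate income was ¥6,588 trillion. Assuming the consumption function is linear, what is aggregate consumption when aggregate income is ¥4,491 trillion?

C = 3285.97

MPC = (4690.96 − 3086.98)/(6588 − 4194) = 1603.98/2394 = 0.67
a = 3086.98 − 0.67(4194) = 3086.98 − 2809.98 = 277
C = 277 + 0.67(4491) = 277 + 3008.97 = 3285.97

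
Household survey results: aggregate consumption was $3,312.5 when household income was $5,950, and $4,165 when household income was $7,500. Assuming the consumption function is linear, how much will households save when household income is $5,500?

MPC = (4165 − 3312.5)/(7500 − 5950) = 852.5/1550 = 0.55
a = 3312.5 − 0.55(5950) = 3312.5 − 3272.5 = 40
C = 40 + 0.55(5500) = 3065
S = 5500 − 3065 = 2435

S = 2435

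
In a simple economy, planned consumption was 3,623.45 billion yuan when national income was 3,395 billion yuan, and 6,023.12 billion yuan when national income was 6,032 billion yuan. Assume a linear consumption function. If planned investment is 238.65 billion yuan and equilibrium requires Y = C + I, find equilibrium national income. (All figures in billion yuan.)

MPC = (6023.12 − 3623.45)/(6032 − 3395) = 2399.67/2637 = 0.91
a = 3623.45 − 0.91(3395) = 534
Equilibrium: Y = 534 + 0.91Y + 238.65
0.09Y = 772.65, so Y = 772.65/0.09 = 8585

Y = 8585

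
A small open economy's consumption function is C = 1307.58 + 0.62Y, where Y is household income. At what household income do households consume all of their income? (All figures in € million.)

At break-even, C = Y: 1307.58 + 0.62Y = Y
0.38Y = 1307.58, so Y = 1307.58/0.38 = 3441

Y = 3441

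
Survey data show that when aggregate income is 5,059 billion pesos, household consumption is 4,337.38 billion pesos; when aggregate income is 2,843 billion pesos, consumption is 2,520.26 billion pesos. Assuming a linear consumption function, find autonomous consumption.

a = 189

MPC = ΔC/ΔY = (4337.38 − 2520.26)/(5059 − 2843) = 1817.12/2216 = 0.82
a = C − MPC·Y = 2520.26 − 0.82(2843) = 2520.26 − 2331.26 = 189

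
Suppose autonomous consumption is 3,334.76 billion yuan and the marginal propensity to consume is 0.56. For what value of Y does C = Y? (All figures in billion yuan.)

Y = 7579

At break-even, C = Y: 3334.76 + 0.56Y = Y
0.44Y = 3334.76, so Y = 3334.76/0.44 = 7579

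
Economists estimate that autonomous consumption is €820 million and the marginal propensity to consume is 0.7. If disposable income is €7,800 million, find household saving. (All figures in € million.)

C = 820 + 0.7(7800) = 820 + 5460 = 6280
S = Y − C = 7800 − 6280 = 1520

S = 1520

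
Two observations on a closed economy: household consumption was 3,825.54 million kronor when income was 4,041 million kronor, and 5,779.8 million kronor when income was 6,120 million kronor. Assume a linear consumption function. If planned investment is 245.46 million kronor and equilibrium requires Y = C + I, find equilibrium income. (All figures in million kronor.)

Y = 4541

MPC = (5779.8 − 3825.54)/(6120 − 4041) = 1954.26/2079 = 0.94
a = 3825.54 − 0.94(4041) = 27
Equilibrium: Y = 27 + 0.94Y + 245.46
0.06Y = 272.46, so Y = 272.46/0.06 = 4541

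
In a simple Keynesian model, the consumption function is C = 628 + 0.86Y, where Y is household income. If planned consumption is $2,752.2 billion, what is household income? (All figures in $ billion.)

628 + 0.86Y = 2752.2
0.86Y = 2124.2, so Y = 2124.2/0.86 = 2470

Y = 2470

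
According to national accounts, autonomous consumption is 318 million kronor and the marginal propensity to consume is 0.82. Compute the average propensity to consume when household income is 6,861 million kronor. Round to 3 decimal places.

C = 318 + 0.82(6861) = 5944.02
APC = C/Y = 5944.02/6861 = 0.866

APC = 0.866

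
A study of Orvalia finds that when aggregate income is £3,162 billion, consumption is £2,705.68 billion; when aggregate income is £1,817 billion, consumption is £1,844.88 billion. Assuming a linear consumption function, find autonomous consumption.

a = 682

MPC = ΔC/ΔY = (2705.68 − 1844.88)/(3162 − 1817) = 860.8/1345 = 0.64
a = C − MPC·Y = 1844.88 − 0.64(1817) = 1844.88 − 1162.88 = 682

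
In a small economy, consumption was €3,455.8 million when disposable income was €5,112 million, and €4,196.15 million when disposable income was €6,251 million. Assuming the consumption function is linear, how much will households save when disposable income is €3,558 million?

S = 1112.3

MPC = (4196.15 − 3455.8)/(6251 − 5112) = 740.35/1139 = 0.65
a = 3455.8 − 0.65(5112) = 3455.8 − 3322.8 = 133
C = 133 + 0.65(3558) = 2445.7
S = 3558 − 2445.7 = 1112.3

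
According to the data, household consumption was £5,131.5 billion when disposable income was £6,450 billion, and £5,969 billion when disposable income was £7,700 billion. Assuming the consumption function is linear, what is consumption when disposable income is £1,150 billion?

C = 1580.5

MPC = (5969 − 5131.5)/(7700 − 6450) = 837.5/1250 = 0.67
a = 5131.5 − 0.67(6450) = 5131.5 − 4321.5 = 810
C = 810 + 0.67(1150) = 810 + 770.5 = 1580.5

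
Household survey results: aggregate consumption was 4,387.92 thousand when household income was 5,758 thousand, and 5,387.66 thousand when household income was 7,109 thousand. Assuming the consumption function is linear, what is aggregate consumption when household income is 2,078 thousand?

C = 1664.72

MPC = (5387.66 − 4387.92)/(7109 − 5758) = 999.74/1351 = 0.74
a = 4387.92 − 0.74(5758) = 4387.92 − 4260.92 = 127
C = 127 + 0.74(2078) = 127 + 1537.72 = 1664.72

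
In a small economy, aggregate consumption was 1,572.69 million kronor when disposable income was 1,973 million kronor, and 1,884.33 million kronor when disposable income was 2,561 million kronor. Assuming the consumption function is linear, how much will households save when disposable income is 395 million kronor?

MPC = (1884.33 − 1572.69)/(2561 − 1973) = 311.64/588 = 0.53
a = 1572.69 − 0.53(1973) = 1572.69 − 1045.69 = 527
C = 527 + 0.53(395) = 736.35
S = 395 − 736.35 = -341.35

S = -341.35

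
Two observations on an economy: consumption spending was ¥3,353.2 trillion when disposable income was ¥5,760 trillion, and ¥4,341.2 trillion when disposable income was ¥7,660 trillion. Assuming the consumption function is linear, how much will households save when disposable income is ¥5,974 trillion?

S = 2509.52

MPC = (4341.2 − 3353.2)/(7660 − 5760) = 988/1900 = 0.52
a = 3353.2 − 0.52(5760) = 3353.2 − 2995.2 = 358
C = 358 + 0.52(5974) = 3464.48
S = 5974 − 3464.48 = 2509.52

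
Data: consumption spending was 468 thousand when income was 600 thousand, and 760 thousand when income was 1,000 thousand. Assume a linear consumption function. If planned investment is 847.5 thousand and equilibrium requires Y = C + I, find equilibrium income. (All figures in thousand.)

MPC = (760 − 468)/(1000 − 600) = 292/400 = 0.73
a = 468 − 0.73(600) = 30
Equilibrium: Y = 30 + 0.73Y + 847.5
0.27Y = 877.5, so Y = 877.5/0.27 = 3250

Y = 3250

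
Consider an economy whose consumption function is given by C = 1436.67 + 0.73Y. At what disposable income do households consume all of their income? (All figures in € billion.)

Y = 5321

At break-even, C = Y: 1436.67 + 0.73Y = Y
0.27Y = 1436.67, so Y = 1436.67/0.27 = 5321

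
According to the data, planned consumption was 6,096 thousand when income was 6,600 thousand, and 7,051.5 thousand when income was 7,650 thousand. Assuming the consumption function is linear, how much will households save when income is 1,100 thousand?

MPC = (7051.5 − 6096)/(7650 − 6600) = 955.5/1050 = 0.91
a = 6096 − 0.91(6600) = 6096 − 6006 = 90
C = 90 + 0.91(1100) = 1091
S = 1100 − 1091 = 9

S = 9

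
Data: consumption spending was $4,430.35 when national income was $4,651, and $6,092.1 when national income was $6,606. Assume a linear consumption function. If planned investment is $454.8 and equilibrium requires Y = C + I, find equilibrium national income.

Y = 6212

MPC = (6092.1 − 4430.35)/(6606 − 4651) = 1661.75/1955 = 0.85
a = 4430.35 − 0.85(4651) = 477
Equilibrium: Y = 477 + 0.85Y + 454.8
0.15Y = 931.8, so Y = 931.8/0.15 = 6212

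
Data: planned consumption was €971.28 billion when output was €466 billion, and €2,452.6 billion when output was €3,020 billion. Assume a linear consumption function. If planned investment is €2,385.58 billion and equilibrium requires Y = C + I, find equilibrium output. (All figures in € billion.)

Y = 7349

MPC = (2452.6 − 971.28)/(3020 − 466) = 1481.32/2554 = 0.58
a = 971.28 − 0.58(466) = 701
Equilibrium: Y = 701 + 0.58Y + 2385.58
0.42Y = 3086.58, so Y = 3086.58/0.42 = 7349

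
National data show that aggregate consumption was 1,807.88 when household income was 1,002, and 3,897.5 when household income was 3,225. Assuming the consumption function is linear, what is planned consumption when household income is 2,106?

C = 2845.64

MPC = (3897.5 − 1807.88)/(3225 − 1002) = 2089.62/2223 = 0.94
a = 1807.88 − 0.94(1002) = 1807.88 − 941.88 = 866
C = 866 + 0.94(2106) = 866 + 1979.64 = 2845.64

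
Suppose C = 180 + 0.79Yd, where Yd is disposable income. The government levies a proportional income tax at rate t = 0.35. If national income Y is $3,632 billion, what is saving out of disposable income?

S = 315.768

Yd = (1 − 0.35)(3632) = 0.65(3632) = 2360.8
C = 180 + 0.79(2360.8) = 180 + 1865.032 = 2045.032
S = Yd − C = 2360.8 − 2045.032 = 315.768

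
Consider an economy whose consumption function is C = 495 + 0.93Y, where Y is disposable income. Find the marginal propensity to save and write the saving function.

MPS = 0.07; S = -495 + 0.07Y

MPS = 1 − MPC = 1 − 0.93 = 0.07
S = Y − C = -495 + 0.07Y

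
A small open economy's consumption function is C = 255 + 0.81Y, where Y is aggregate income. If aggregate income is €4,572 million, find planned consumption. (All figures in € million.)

C = 3958.32

C = 255 + 0.81(4572) = 255 + 3703.32 = 3958.32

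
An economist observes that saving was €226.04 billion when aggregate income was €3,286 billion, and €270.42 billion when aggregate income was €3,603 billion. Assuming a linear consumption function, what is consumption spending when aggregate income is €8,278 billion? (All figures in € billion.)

MPS = ΔS/ΔY = (270.42 − 226.04)/(3603 − 3286) = 44.38/317 = 0.14
MPC = 1 − MPS = 0.86
Autonomous saving = 226.04 − 0.14(3286) = -234, so a = 234
C = 234 + 0.86(8278) = 234 + 7119.08 = 7353.08

C = 7353.08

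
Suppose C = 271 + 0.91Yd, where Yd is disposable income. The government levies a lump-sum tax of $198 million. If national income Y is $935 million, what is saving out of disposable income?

Yd = Y − T = 935 − 198 = 737
C = 271 + 0.91(737) = 271 + 670.67 = 941.67
S = Yd − C = 737 − 941.67 = -204.67

S = -204.67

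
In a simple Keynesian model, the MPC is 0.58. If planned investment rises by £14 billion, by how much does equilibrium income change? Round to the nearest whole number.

ΔY ≈ 33

The multiplier is 1/(1 − MPC) = 1/0.42.
ΔY = 14/0.42 = 33.33 ≈ 33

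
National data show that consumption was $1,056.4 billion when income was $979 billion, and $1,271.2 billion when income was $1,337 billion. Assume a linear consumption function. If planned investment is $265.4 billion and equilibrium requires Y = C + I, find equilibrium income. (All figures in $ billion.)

Y = 1836

MPC = (1271.2 − 1056.4)/(1337 − 979) = 214.8/358 = 0.6
a = 1056.4 − 0.6(979) = 469
Equilibrium: Y = 469 + 0.6Y + 265.4
0.4Y = 734.4, so Y = 734.4/0.4 = 1836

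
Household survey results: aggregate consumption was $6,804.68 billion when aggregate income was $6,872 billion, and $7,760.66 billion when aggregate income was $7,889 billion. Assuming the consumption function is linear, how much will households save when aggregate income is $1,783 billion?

S = -238.02

MPC = (7760.66 − 6804.68)/(7889 − 6872) = 955.98/1017 = 0.94
a = 6804.68 − 0.94(6872) = 6804.68 − 6459.68 = 345
C = 345 + 0.94(1783) = 2021.02
S = 1783 − 2021.02 = -238.02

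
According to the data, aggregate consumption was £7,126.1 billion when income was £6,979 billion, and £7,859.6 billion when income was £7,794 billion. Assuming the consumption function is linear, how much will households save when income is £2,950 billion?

MPC = (7859.6 − 7126.1)/(7794 − 6979) = 733.5/815 = 0.9
a = 7126.1 − 0.9(6979) = 7126.1 − 6281.1 = 845
C = 845 + 0.9(2950) = 3500
S = 2950 − 3500 = -550

S = -550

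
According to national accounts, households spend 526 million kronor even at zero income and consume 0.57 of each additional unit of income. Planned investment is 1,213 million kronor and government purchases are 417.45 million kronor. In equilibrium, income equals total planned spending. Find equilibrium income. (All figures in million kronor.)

Y = C + I + G = 526 + 0.57Y + 1213 + 417.45
Y − 0.57Y = 2156.45
0.43Y = 2156.45, so Y = 2156.45/0.43 = 5015

Y = 5015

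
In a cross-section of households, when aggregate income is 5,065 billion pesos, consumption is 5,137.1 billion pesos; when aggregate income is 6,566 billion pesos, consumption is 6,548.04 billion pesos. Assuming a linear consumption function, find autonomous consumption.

a = 376

MPC = ΔC/ΔY = (6548.04 − 5137.1)/(6566 − 5065) = 1410.94/1501 = 0.94
a = C − MPC·Y = 5137.1 − 0.94(5065) = 5137.1 − 4761.1 = 376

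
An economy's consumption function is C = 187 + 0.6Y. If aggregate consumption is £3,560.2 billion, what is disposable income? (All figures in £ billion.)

187 + 0.6Y = 3560.2
0.6Y = 3373.2, so Y = 3373.2/0.6 = 5622

Y = 5622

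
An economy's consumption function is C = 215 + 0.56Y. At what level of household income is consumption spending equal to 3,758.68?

Y = 6328

215 + 0.56Y = 3758.68
0.56Y = 3543.68, so Y = 3543.68/0.56 = 6328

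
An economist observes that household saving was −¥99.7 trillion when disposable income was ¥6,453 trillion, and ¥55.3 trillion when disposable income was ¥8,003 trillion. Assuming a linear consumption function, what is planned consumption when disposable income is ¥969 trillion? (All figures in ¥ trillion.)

C = 1617.1

MPS = ΔS/ΔY = (55.3 − (-99.7))/(8003 − 6453) = 155/1550 = 0.1
MPC = 1 − MPS = 0.9
Autonomous saving = -99.7 − 0.1(6453) = -745, so a = 745
C = 745 + 0.9(969) = 745 + 872.1 = 1617.1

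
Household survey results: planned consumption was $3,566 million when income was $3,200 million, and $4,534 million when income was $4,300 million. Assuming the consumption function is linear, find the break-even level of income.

Y = 6250

MPC = (4534 − 3566)/(4300 − 3200) = 968/1100 = 0.88
a = 3566 − 0.88(3200) = 3566 − 2816 = 750
Break-even: Y = a/(1−MPC) = 750/0.12 = 6250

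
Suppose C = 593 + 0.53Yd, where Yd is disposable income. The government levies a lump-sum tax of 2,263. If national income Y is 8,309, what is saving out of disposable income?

Yd = Y − T = 8309 − 2263 = 6046
C = 593 + 0.53(6046) = 593 + 3204.38 = 3797.38
S = Yd − C = 6046 − 3797.38 = 2248.62

S = 2248.62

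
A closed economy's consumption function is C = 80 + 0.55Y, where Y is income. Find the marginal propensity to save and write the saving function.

MPS = 1 − MPC = 1 − 0.55 = 0.45
S = Y − C = -80 + 0.45Y

MPS = 0.45; S = -80 + 0.45Y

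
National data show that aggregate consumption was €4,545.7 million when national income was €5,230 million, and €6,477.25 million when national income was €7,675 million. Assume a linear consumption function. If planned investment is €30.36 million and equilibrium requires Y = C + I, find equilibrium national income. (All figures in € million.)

Y = 2116

MPC = (6477.25 − 4545.7)/(7675 − 5230) = 1931.55/2445 = 0.79
a = 4545.7 − 0.79(5230) = 414
Equilibrium: Y = 414 + 0.79Y + 30.36
0.21Y = 444.36, so Y = 444.36/0.21 = 2116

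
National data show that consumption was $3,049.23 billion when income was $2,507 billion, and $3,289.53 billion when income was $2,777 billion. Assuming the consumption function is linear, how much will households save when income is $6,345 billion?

S = -120.05

MPC = (3289.53 − 3049.23)/(2777 − 2507) = 240.3/270 = 0.89
a = 3049.23 − 0.89(2507) = 3049.23 − 2231.23 = 818
C = 818 + 0.89(6345) = 6465.05
S = 6345 − 6465.05 = -120.05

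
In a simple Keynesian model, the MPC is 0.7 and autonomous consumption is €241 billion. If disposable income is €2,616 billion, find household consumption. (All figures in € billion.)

C = 241 + 0.7(2616) = 241 + 1831.2 = 2072.2

C = 2072.2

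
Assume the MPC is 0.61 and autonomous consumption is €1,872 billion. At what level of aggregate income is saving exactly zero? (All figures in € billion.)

At break-even, C = Y: 1872 + 0.61Y = Y
0.39Y = 1872, so Y = 1872/0.39 = 4800

Y = 4800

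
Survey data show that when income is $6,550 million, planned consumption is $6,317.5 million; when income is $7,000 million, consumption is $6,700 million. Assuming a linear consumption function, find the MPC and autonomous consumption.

MPC = 0.85; a = 750

MPC = ΔC/ΔY = (6700 − 6317.5)/(7000 − 6550) = 382.5/450 = 0.85
a = C − MPC·Y = 6317.5 − 0.85(6550) = 6317.5 − 5567.5 = 750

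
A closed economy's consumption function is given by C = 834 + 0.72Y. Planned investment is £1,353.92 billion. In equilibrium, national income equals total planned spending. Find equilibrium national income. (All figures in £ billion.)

Y = C + I = 834 + 0.72Y + 1353.92
Y − 0.72Y = 2187.92
0.28Y = 2187.92, so Y = 2187.92/0.28 = 7814

Y = 7814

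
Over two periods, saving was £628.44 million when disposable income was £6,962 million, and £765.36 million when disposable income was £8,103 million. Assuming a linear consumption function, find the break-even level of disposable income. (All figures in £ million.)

MPS = ΔS/ΔY = (765.36 − 628.44)/(8103 − 6962) = 136.92/1141 = 0.12
MPC = 1 − MPS = 0.88
From S(6962) = 628.44: −a + 0.12(6962) = 628.44, so a = 835.44 − 628.44 = 207
Break-even (S = 0): Y = a/MPS = 207/0.12 = 1725

Y = 1725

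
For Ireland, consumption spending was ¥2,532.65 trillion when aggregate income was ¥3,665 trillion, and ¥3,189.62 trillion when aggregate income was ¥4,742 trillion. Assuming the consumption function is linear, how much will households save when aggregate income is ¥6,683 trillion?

MPC = (3189.62 − 2532.65)/(4742 − 3665) = 656.97/1077 = 0.61
a = 2532.65 − 0.61(3665) = 2532.65 − 2235.65 = 297
C = 297 + 0.61(6683) = 4373.63
S = 6683 − 4373.63 = 2309.37

S = 2309.37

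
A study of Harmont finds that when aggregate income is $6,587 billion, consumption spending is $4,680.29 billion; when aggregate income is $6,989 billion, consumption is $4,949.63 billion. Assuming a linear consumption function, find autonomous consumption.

MPC = ΔC/ΔY = (4949.63 − 4680.29)/(6989 − 6587) = 269.34/402 = 0.67
a = C − MPC·Y = 4680.29 − 0.67(6587) = 4680.29 − 4413.29 = 267

a = 267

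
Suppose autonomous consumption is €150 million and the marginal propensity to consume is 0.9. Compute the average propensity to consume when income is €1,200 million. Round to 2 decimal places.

C = 150 + 0.9(1200) = 1230
APC = C/Y = 1230/1200 = 1.03

APC = 1.03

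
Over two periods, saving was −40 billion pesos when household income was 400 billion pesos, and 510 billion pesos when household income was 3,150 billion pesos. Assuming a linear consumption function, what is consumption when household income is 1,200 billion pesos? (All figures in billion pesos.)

MPS = ΔS/ΔY = (510 − (-40))/(3150 − 400) = 550/2750 = 0.2
MPC = 1 − MPS = 0.8
Autonomous saving = -40 − 0.2(400) = -120, so a = 120
C = 120 + 0.8(1200) = 120 + 960 = 1080

C = 1080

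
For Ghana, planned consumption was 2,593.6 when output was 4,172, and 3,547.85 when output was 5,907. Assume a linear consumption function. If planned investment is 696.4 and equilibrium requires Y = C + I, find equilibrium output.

Y = 2212

MPC = (3547.85 − 2593.6)/(5907 − 4172) = 954.25/1735 = 0.55
a = 2593.6 − 0.55(4172) = 299
Equilibrium: Y = 299 + 0.55Y + 696.4
0.45Y = 995.4, so Y = 995.4/0.45 = 2212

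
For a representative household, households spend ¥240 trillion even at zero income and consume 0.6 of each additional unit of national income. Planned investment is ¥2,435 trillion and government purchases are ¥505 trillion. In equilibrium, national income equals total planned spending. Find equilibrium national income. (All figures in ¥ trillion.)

Y = C + I + G = 240 + 0.6Y + 2435 + 505
Y − 0.6Y = 3180
0.4Y = 3180, so Y = 3180/0.4 = 7950

Y = 7950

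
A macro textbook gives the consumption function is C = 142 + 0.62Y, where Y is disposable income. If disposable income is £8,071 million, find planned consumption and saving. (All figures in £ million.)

C = 5146.02; S = 2924.98

C = 142 + 0.62(8071) = 142 + 5004.02 = 5146.02
S = Y − C = 8071 − 5146.02 = 2924.98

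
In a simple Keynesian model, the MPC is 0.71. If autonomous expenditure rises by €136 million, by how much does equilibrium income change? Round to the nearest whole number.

ΔY ≈ 469

The multiplier is 1/(1 − MPC) = 1/0.29.
ΔY = 136/0.29 = 468.97 ≈ 469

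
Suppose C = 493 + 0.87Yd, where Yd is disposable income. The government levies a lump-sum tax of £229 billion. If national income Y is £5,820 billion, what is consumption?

Yd = Y − T = 5820 − 229 = 5591
C = 493 + 0.87(5591) = 493 + 4864.17 = 5357.17

C = 5357.17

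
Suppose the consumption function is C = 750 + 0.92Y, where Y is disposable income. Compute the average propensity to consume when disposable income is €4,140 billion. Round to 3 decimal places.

C = 750 + 0.92(4140) = 4558.8
APC = C/Y = 4558.8/4140 = 1.101

APC = 1.101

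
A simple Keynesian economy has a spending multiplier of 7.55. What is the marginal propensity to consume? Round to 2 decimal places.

k = 1/(1 − MPC), so 1 − MPC = 1/k = 1/7.55 = 0.1325
MPC = 1 − 0.1325 = 0.87

MPC = 0.87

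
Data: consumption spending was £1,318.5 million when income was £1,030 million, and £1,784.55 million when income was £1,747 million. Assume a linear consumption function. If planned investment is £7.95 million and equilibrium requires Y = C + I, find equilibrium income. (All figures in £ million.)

Y = 1877

MPC = (1784.55 − 1318.5)/(1747 − 1030) = 466.05/717 = 0.65
a = 1318.5 − 0.65(1030) = 649
Equilibrium: Y = 649 + 0.65Y + 7.95
0.35Y = 656.95, so Y = 656.95/0.35 = 1877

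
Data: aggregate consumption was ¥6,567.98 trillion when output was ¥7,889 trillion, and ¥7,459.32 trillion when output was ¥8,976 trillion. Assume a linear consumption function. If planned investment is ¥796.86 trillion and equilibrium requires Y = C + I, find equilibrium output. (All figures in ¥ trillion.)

MPC = (7459.32 − 6567.98)/(8976 − 7889) = 891.34/1087 = 0.82
a = 6567.98 − 0.82(7889) = 99
Equilibrium: Y = 99 + 0.82Y + 796.86
0.18Y = 895.86, so Y = 895.86/0.18 = 4977

Y = 4977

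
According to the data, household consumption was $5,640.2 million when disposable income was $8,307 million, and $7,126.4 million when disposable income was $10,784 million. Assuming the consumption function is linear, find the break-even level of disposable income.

MPC = (7126.4 − 5640.2)/(10784 − 8307) = 1486.2/2477 = 0.6
a = 5640.2 − 0.6(8307) = 5640.2 − 4984.2 = 656
Break-even: Y = a/(1−MPC) = 656/0.4 = 1640

Y = 1640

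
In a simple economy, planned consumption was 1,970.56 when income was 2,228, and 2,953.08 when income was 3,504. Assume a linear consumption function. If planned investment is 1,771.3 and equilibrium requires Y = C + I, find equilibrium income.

MPC = (2953.08 − 1970.56)/(3504 − 2228) = 982.52/1276 = 0.77
a = 1970.56 − 0.77(2228) = 255
Equilibrium: Y = 255 + 0.77Y + 1771.3
0.23Y = 2026.3, so Y = 2026.3/0.23 = 8810

Y = 8810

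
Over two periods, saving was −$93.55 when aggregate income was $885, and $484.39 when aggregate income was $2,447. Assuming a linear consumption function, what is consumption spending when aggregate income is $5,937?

MPS = ΔS/ΔY = (484.39 − (-93.55))/(2447 − 885) = 577.94/1562 = 0.37
MPC = 1 − MPS = 0.63
Autonomous saving = -93.55 − 0.37(885) = -421, so a = 421
C = 421 + 0.63(5937) = 421 + 3740.31 = 4161.31

C = 4161.31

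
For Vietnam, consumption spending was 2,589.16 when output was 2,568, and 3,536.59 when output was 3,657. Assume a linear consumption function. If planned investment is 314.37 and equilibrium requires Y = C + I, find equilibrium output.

MPC = (3536.59 − 2589.16)/(3657 − 2568) = 947.43/1089 = 0.87
a = 2589.16 − 0.87(2568) = 355
Equilibrium: Y = 355 + 0.87Y + 314.37
0.13Y = 669.37, so Y = 669.37/0.13 = 5149

Y = 5149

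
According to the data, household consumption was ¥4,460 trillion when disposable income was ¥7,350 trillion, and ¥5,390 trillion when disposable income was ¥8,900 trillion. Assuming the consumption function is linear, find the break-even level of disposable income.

Y = 125

MPC = (5390 − 4460)/(8900 − 7350) = 930/1550 = 0.6
a = 4460 − 0.6(7350) = 4460 − 4410 = 50
Break-even: Y = a/(1−MPC) = 50/0.4 = 125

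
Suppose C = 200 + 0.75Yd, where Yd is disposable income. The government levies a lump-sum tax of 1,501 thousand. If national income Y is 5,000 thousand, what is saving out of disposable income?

Yd = Y − T = 5000 − 1501 = 3499
C = 200 + 0.75(3499) = 200 + 2624.25 = 2824.25
S = Yd − C = 3499 − 2824.25 = 674.75

S = 674.75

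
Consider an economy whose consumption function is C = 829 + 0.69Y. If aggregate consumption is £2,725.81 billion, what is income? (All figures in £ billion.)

Y = 2749

829 + 0.69Y = 2725.81
0.69Y = 1896.81, so Y = 1896.81/0.69 = 2749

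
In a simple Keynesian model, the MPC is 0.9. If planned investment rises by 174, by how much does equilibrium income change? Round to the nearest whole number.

The multiplier is 1/(1 − MPC) = 1/0.1.
ΔY = 174/0.1 = 1740.00 ≈ 1740

ΔY ≈ 1740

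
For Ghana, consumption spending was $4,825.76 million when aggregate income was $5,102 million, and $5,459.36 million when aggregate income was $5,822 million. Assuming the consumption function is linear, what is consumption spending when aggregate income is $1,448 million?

MPC = (5459.36 − 4825.76)/(5822 − 5102) = 633.6/720 = 0.88
a = 4825.76 − 0.88(5102) = 4825.76 − 4489.76 = 336
C = 336 + 0.88(1448) = 336 + 1274.24 = 1610.24

C = 1610.24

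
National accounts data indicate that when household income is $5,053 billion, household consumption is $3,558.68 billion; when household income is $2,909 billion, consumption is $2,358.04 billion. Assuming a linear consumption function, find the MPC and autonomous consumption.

MPC = ΔC/ΔY = (3558.68 − 2358.04)/(5053 − 2909) = 1200.64/2144 = 0.56
a = C − MPC·Y = 2358.04 − 0.56(2909) = 2358.04 − 1629.04 = 729

MPC = 0.56; a = 729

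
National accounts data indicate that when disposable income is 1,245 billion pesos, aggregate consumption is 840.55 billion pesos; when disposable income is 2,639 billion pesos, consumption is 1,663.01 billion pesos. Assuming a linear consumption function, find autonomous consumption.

MPC = ΔC/ΔY = (1663.01 − 840.55)/(2639 − 1245) = 822.46/1394 = 0.59
a = C − MPC·Y = 840.55 − 0.59(1245) = 840.55 − 734.55 = 106

a = 106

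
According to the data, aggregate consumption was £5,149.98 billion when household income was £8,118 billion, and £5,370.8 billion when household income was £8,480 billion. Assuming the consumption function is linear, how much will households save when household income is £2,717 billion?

S = 861.63

MPC = (5370.8 − 5149.98)/(8480 − 8118) = 220.82/362 = 0.61
a = 5149.98 − 0.61(8118) = 5149.98 − 4951.98 = 198
C = 198 + 0.61(2717) = 1855.37
S = 2717 − 1855.37 = 861.63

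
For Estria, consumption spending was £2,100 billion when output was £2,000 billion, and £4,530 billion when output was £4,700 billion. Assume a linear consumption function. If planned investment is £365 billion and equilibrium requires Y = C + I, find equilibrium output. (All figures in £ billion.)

MPC = (4530 − 2100)/(4700 − 2000) = 2430/2700 = 0.9
a = 2100 − 0.9(2000) = 300
Equilibrium: Y = 300 + 0.9Y + 365
0.1Y = 665, so Y = 665/0.1 = 6650

Y = 6650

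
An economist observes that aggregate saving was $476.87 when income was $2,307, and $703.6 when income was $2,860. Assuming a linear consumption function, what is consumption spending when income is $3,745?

C = 2678.55

MPS = ΔS/ΔY = (703.6 − 476.87)/(2860 − 2307) = 226.73/553 = 0.41
MPC = 1 − MPS = 0.59
Autonomous saving = 476.87 − 0.41(2307) = -469, so a = 469
C = 469 + 0.59(3745) = 469 + 2209.55 = 2678.55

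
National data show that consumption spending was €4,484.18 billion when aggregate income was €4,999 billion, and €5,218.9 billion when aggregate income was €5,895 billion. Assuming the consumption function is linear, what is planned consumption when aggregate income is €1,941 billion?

MPC = (5218.9 − 4484.18)/(5895 − 4999) = 734.72/896 = 0.82
a = 4484.18 − 0.82(4999) = 4484.18 − 4099.18 = 385
C = 385 + 0.82(1941) = 385 + 1591.62 = 1976.62

C = 1976.62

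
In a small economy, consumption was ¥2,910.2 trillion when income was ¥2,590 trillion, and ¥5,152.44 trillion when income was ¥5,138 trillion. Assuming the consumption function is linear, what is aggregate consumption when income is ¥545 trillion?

MPC = (5152.44 − 2910.2)/(5138 − 2590) = 2242.24/2548 = 0.88
a = 2910.2 − 0.88(2590) = 2910.2 − 2279.2 = 631
C = 631 + 0.88(545) = 631 + 479.6 = 1110.6

C = 1110.6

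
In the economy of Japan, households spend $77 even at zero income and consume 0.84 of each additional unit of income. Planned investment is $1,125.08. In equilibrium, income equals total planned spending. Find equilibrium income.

Y = C + I = 77 + 0.84Y + 1125.08
Y − 0.84Y = 1202.08
0.16Y = 1202.08, so Y = 1202.08/0.16 = 7513

Y = 7513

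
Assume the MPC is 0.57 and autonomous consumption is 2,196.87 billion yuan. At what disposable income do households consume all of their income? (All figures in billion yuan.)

Y = 5109

At break-even, C = Y: 2196.87 + 0.57Y = Y
0.43Y = 2196.87, so Y = 2196.87/0.43 = 5109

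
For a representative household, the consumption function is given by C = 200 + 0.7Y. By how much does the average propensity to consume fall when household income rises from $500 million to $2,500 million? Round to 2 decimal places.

At Y = 500: C = 200 + 0.7(500) = 550, APC = 550/500 = 1.100
At Y = 2500: C = 1950, APC = 1950/2500 = 0.780
Fall in APC = 1.100 − 0.780 = 0.32

ΔAPC = 0.32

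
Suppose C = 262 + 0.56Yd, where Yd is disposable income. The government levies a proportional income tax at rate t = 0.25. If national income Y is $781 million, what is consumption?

Yd = (1 − 0.25)(781) = 0.75(781) = 585.75
C = 262 + 0.56(585.75) = 262 + 328.02 = 590.02

C = 590.02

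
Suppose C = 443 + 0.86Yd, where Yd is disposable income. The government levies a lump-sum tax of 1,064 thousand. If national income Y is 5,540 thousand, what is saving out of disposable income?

S = 183.64

Yd = Y − T = 5540 − 1064 = 4476
C = 443 + 0.86(4476) = 443 + 3849.36 = 4292.36
S = Yd − C = 4476 − 4292.36 = 183.64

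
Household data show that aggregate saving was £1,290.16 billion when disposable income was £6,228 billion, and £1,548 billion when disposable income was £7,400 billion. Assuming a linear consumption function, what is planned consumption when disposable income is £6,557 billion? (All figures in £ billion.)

MPS = ΔS/ΔY = (1548 − 1290.16)/(7400 − 6228) = 257.84/1172 = 0.22
MPC = 1 − MPS = 0.78
Autonomous saving = 1290.16 − 0.22(6228) = -80, so a = 80
C = 80 + 0.78(6557) = 80 + 5114.46 = 5194.46

C = 5194.46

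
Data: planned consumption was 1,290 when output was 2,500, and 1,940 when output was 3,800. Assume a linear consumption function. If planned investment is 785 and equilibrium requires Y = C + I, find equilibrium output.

Y = 1650

MPC = (1940 − 1290)/(3800 − 2500) = 650/1300 = 0.5
a = 1290 − 0.5(2500) = 40
Equilibrium: Y = 40 + 0.5Y + 785
0.5Y = 825, so Y = 825/0.5 = 1650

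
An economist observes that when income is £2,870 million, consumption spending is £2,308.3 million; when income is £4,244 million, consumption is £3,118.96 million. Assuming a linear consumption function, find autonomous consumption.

MPC = ΔC/ΔY = (3118.96 − 2308.3)/(4244 − 2870) = 810.66/1374 = 0.59
a = C − MPC·Y = 2308.3 − 0.59(2870) = 2308.3 − 1693.3 = 615

a = 615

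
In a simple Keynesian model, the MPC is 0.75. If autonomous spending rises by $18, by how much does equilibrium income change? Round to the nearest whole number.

ΔY ≈ 72

The multiplier is 1/(1 − MPC) = 1/0.25.
ΔY = 18/0.25 = 72.00 ≈ 72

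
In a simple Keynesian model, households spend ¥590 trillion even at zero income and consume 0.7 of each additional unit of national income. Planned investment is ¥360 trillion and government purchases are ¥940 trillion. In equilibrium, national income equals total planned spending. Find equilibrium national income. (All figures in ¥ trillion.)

Y = C + I + G = 590 + 0.7Y + 360 + 940
Y − 0.7Y = 1890
0.3Y = 1890, so Y = 1890/0.3 = 6300

Y = 6300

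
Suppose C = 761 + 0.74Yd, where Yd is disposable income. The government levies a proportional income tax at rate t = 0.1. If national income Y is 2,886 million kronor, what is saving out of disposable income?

Yd = (1 − 0.1)(2886) = 0.9(2886) = 2597.4
C = 761 + 0.74(2597.4) = 761 + 1922.076 = 2683.076
S = Yd − C = 2597.4 − 2683.076 = -85.676

S = -85.676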